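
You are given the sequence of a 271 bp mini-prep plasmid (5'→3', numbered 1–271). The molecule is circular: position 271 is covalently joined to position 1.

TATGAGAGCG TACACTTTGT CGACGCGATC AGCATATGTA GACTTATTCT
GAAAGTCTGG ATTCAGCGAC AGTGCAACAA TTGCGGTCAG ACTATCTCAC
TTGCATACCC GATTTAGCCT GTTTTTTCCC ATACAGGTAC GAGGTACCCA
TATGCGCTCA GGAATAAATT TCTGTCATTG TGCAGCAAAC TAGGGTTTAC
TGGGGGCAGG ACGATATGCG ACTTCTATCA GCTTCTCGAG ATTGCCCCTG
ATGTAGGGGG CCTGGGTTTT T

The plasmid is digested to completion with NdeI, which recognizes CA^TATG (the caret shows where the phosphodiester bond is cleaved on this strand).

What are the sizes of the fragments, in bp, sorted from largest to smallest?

NdeI sites (CATATG) start at positions 33, 149.
NdeI cuts after base 2 of each site, so after positions 34, 150.
Circular molecule, 2 cuts → 2 fragments:
  35–150 → 116 bp
  151–271 then 1–34 → 121 + 34 = 155 bp
Sorted largest to smallest: 155, 116 bp.

155, 116 bp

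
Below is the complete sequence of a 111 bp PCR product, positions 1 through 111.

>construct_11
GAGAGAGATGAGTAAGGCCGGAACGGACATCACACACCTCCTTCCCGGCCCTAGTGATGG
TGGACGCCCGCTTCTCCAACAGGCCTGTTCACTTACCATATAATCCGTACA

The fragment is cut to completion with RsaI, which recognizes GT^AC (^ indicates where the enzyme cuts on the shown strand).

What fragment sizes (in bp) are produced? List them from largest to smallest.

108, 3 bp

The RsaI site (GTAC) starts at position 107.
RsaI cuts after base 2 of each site, so after position 108.
Linear molecule, 1 cut → 2 fragments:
  1–108 → 108 bp
  109–111 → 3 bp
Sorted largest to smallest: 108, 3 bp.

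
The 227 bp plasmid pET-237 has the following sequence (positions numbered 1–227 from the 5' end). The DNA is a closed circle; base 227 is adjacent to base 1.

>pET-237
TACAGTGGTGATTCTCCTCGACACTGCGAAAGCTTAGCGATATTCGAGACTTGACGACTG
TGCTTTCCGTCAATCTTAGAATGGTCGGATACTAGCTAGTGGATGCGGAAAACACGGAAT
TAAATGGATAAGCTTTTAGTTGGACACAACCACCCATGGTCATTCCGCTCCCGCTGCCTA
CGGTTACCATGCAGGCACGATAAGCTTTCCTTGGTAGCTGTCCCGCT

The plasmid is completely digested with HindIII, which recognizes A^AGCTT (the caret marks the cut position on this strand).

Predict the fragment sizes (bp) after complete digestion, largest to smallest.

HindIII sites (AAGCTT) start at positions 30, 130, 202.
HindIII cuts after the first base of each site, so after positions 30, 130, 202.
Circular molecule, 3 cuts → 3 fragments:
  31–130 → 100 bp
  131–202 → 72 bp
  203–227 then 1–30 → 25 + 30 = 55 bp
Sorted largest to smallest: 100, 72, 55 bp.

100, 72, 55 bp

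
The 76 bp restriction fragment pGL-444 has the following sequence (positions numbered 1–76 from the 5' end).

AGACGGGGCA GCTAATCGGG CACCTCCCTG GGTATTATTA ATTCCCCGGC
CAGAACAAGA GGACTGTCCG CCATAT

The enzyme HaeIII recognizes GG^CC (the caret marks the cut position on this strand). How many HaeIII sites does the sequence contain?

1

GGCC occurs starting at position 48.
HaeIII cuts at 1 site.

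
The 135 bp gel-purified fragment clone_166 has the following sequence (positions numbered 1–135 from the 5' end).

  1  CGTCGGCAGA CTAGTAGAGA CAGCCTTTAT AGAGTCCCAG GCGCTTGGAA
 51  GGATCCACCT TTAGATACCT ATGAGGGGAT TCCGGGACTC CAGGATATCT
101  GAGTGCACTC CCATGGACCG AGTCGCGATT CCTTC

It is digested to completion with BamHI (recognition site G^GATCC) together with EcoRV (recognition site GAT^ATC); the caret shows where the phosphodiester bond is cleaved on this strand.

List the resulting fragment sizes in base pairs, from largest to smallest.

51, 45, 39 bp

The BamHI site (GGATCC) starts at position 51.
BamHI cuts after the first base of each site, so after position 51.
The EcoRV site (GATATC) starts at position 94.
EcoRV cuts after base 3 of each site, so after position 96.
Combined cut positions: 51, 96.
Linear molecule, 2 cuts → 3 fragments:
  1–51 → 51 bp
  52–96 → 45 bp
  97–135 → 39 bp
Sorted largest to smallest: 51, 45, 39 bp.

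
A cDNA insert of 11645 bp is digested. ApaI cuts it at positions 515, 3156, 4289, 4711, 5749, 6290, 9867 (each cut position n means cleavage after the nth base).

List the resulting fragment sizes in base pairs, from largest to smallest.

Linear molecule, 7 cuts → 8 fragments:
  515 − 0 = 515 bp
  3156 − 515 = 2641 bp
  4289 − 3156 = 1133 bp
  4711 − 4289 = 422 bp
  5749 − 4711 = 1038 bp
  6290 − 5749 = 541 bp
  9867 − 6290 = 3577 bp
  11645 − 9867 = 1778 bp
Sorted largest to smallest: 3577, 2641, 1778, 1133, 1038, 541, 515, 422 bp.

3577, 2641, 1778, 1133, 1038, 541, 515, 422 bp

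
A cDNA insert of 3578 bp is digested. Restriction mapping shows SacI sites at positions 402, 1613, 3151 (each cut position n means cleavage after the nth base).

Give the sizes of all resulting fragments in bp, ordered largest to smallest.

Linear molecule, 3 cuts → 4 fragments:
  402 − 0 = 402 bp
  1613 − 402 = 1211 bp
  3151 − 1613 = 1538 bp
  3578 − 3151 = 427 bp
Sorted largest to smallest: 1538, 1211, 427, 402 bp.

1538, 1211, 427, 402 bp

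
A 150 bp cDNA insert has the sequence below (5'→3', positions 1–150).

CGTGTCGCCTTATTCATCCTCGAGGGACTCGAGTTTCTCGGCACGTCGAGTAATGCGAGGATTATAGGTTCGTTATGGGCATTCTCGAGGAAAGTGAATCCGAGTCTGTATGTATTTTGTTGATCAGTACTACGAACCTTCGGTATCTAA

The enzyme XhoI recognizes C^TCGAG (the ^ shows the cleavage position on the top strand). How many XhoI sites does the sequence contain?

CTCGAG occurs starting at positions 19, 28, 84.
XhoI cuts at 3 sites.

3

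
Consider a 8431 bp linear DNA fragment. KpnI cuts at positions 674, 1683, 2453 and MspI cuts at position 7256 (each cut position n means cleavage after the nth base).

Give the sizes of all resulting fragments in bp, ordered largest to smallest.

4803, 1175, 1009, 770, 674 bp

Combined cut positions (sorted): 674, 1683, 2453, 7256.
Linear molecule, 4 cuts → 5 fragments:
  674 − 0 = 674 bp
  1683 − 674 = 1009 bp
  2453 − 1683 = 770 bp
  7256 − 2453 = 4803 bp
  8431 − 7256 = 1175 bp
Sorted largest to smallest: 4803, 1175, 1009, 770, 674 bp.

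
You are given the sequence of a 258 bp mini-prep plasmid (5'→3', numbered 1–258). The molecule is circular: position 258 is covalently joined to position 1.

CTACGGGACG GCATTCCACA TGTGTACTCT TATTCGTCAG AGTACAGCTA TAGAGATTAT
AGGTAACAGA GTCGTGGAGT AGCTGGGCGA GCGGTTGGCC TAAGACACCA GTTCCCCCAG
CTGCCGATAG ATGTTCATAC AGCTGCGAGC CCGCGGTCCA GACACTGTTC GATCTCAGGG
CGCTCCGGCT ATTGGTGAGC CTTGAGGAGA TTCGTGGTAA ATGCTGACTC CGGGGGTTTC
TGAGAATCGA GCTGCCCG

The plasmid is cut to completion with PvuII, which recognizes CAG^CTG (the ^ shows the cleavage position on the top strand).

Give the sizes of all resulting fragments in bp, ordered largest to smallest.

236, 22 bp

PvuII sites (CAGCTG) start at positions 118, 140.
PvuII cuts after base 3 of each site, so after positions 120, 142.
Circular molecule, 2 cuts → 2 fragments:
  121–142 → 22 bp
  143–258 then 1–120 → 116 + 120 = 236 bp
Sorted largest to smallest: 236, 22 bp.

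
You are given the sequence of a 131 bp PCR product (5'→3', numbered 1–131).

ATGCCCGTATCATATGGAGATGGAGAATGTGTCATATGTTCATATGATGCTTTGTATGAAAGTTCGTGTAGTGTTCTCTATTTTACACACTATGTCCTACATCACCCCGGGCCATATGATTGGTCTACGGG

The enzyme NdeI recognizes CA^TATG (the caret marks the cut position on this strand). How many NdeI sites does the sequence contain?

4

CATATG occurs starting at positions 11, 33, 41, 113.
NdeI cuts at 4 sites.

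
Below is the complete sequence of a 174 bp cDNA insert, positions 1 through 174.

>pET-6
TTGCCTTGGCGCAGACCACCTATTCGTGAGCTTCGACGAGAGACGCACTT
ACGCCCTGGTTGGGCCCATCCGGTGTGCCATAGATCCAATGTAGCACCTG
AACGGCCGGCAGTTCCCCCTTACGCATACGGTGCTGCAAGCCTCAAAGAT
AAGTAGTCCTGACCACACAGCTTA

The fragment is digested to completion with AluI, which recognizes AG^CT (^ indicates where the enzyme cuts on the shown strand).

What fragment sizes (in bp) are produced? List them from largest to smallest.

140, 30, 4 bp

AluI sites (AGCT) start at positions 29, 169.
AluI cuts after base 2 of each site, so after positions 30, 170.
Linear molecule, 2 cuts → 3 fragments:
  1–30 → 30 bp
  31–170 → 140 bp
  171–174 → 4 bp
Sorted largest to smallest: 140, 30, 4 bp.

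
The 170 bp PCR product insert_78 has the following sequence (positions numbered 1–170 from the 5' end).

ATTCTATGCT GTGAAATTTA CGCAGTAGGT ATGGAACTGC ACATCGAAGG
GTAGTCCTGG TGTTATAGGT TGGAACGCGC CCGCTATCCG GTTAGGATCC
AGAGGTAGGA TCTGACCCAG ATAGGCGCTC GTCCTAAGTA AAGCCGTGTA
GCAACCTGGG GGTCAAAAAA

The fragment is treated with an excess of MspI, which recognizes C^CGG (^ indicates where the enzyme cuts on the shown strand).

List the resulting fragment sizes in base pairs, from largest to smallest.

88, 82 bp

The MspI site (CCGG) starts at position 88.
MspI cuts after the first base of each site, so after position 88.
Linear molecule, 1 cut → 2 fragments:
  1–88 → 88 bp
  89–170 → 82 bp
Sorted largest to smallest: 88, 82 bp.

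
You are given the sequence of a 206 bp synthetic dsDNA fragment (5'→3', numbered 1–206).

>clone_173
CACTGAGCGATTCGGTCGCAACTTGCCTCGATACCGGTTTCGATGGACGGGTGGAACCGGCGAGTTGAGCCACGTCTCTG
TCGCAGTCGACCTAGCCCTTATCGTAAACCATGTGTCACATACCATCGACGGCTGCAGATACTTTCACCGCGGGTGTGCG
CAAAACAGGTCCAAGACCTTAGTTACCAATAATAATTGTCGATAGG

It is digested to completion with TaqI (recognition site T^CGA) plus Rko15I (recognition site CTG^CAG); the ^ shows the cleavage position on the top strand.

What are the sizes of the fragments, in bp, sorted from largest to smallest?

TaqI sites (TCGA) start at positions 28, 40, 87, 126, 199.
TaqI cuts after the first base of each site, so after positions 28, 40, 87, 126, 199.
The Rko15I site (CTGCAG) starts at position 133.
Rko15I cuts after base 3 of each site, so after position 135.
Combined cut positions: 28, 40, 87, 126, 135, 199.
Linear molecule, 6 cuts → 7 fragments:
  1–28 → 28 bp
  29–40 → 12 bp
  41–87 → 47 bp
  88–126 → 39 bp
  127–135 → 9 bp
  136–199 → 64 bp
  200–206 → 7 bp
Sorted largest to smallest: 64, 47, 39, 28, 12, 9, 7 bp.

64, 47, 39, 28, 12, 9, 7 bp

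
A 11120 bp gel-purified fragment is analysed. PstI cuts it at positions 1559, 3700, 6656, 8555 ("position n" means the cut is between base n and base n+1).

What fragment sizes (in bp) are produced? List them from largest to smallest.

Linear molecule, 4 cuts → 5 fragments:
  1559 − 0 = 1559 bp
  3700 − 1559 = 2141 bp
  6656 − 3700 = 2956 bp
  8555 − 6656 = 1899 bp
  11120 − 8555 = 2565 bp
Sorted largest to smallest: 2956, 2565, 2141, 1899, 1559 bp.

2956, 2565, 2141, 1899, 1559 bp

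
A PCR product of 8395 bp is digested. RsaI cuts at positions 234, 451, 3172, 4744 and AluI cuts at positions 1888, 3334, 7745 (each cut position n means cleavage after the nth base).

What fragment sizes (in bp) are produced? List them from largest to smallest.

Combined cut positions (sorted): 234, 451, 1888, 3172, 3334, 4744, 7745.
Linear molecule, 7 cuts → 8 fragments:
  234 − 0 = 234 bp
  451 − 234 = 217 bp
  1888 − 451 = 1437 bp
  3172 − 1888 = 1284 bp
  3334 − 3172 = 162 bp
  4744 − 3334 = 1410 bp
  7745 − 4744 = 3001 bp
  8395 − 7745 = 650 bp
Sorted largest to smallest: 3001, 1437, 1410, 1284, 650, 234, 217, 162 bp.

3001, 1437, 1410, 1284, 650, 234, 217, 162 bp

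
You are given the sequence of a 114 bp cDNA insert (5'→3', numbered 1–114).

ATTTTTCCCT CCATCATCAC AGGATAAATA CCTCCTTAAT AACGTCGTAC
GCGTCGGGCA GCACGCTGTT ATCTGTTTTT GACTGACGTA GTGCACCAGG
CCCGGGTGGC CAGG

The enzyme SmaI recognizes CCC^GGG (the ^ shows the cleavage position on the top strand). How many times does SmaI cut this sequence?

CCCGGG occurs starting at position 101.
SmaI cuts at 1 site.

1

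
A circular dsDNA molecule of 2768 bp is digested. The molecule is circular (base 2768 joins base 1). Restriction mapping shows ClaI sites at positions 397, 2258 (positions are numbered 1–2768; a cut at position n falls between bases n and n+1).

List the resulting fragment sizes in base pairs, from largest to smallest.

1861, 907 bp

Circular molecule, 2 cuts → 2 fragments:
  2258 − 397 = 1861 bp
  wrap: 2768 − 2258 + 397 = 907 bp
Sorted largest to smallest: 1861, 907 bp.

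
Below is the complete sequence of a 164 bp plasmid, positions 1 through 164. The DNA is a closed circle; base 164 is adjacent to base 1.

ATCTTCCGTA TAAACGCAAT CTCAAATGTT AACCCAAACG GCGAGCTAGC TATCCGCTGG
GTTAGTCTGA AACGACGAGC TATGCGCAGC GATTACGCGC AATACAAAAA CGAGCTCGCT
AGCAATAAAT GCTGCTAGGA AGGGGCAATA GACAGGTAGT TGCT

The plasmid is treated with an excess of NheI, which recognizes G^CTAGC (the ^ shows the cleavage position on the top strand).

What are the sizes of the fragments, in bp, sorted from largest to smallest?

NheI sites (GCTAGC) start at positions 45, 118.
NheI cuts after the first base of each site, so after positions 45, 118.
Circular molecule, 2 cuts → 2 fragments:
  46–118 → 73 bp
  119–164 then 1–45 → 46 + 45 = 91 bp
Sorted largest to smallest: 91, 73 bp.

91, 73 bp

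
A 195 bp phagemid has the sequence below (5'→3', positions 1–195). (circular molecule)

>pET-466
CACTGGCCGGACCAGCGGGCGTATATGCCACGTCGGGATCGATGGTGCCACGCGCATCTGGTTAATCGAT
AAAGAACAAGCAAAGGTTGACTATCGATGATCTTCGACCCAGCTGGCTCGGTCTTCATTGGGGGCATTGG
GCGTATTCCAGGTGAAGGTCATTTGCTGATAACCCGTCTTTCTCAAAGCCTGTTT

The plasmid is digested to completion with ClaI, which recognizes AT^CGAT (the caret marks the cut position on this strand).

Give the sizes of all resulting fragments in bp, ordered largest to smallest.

140, 28, 27 bp

ClaI sites (ATCGAT) start at positions 38, 65, 93.
ClaI cuts after base 2 of each site, so after positions 39, 66, 94.
Circular molecule, 3 cuts → 3 fragments:
  40–66 → 27 bp
  67–94 → 28 bp
  95–195 then 1–39 → 101 + 39 = 140 bp
Sorted largest to smallest: 140, 28, 27 bp.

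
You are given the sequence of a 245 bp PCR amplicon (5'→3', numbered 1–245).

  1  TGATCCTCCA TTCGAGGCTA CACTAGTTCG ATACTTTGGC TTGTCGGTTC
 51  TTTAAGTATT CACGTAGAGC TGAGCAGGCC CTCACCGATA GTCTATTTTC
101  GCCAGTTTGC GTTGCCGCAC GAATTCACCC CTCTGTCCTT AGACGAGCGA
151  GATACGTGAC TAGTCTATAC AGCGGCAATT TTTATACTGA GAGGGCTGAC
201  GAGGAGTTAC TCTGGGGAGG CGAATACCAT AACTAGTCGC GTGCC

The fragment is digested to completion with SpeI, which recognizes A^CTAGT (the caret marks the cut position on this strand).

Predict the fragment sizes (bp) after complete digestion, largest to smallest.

137, 73, 22, 13 bp

SpeI sites (ACTAGT) start at positions 22, 159, 232.
SpeI cuts after the first base of each site, so after positions 22, 159, 232.
Linear molecule, 3 cuts → 4 fragments:
  1–22 → 22 bp
  23–159 → 137 bp
  160–232 → 73 bp
  233–245 → 13 bp
Sorted largest to smallest: 137, 73, 22, 13 bp.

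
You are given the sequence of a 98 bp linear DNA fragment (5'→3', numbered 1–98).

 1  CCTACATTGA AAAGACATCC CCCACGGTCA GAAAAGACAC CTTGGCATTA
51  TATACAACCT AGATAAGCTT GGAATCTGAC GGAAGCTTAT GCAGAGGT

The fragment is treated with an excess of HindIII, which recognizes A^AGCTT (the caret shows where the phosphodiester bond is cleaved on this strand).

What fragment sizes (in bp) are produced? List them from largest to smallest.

65, 18, 15 bp

HindIII sites (AAGCTT) start at positions 65, 83.
HindIII cuts after the first base of each site, so after positions 65, 83.
Linear molecule, 2 cuts → 3 fragments:
  1–65 → 65 bp
  66–83 → 18 bp
  84–98 → 15 bp
Sorted largest to smallest: 65, 18, 15 bp.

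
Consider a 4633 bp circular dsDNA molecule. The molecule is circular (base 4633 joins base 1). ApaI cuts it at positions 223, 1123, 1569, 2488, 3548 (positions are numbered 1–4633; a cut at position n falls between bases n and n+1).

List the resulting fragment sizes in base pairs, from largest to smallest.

Circular molecule, 5 cuts → 5 fragments:
  1123 − 223 = 900 bp
  1569 − 1123 = 446 bp
  2488 − 1569 = 919 bp
  3548 − 2488 = 1060 bp
  wrap: 4633 − 3548 + 223 = 1308 bp
Sorted largest to smallest: 1308, 1060, 919, 900, 446 bp.

1308, 1060, 919, 900, 446 bp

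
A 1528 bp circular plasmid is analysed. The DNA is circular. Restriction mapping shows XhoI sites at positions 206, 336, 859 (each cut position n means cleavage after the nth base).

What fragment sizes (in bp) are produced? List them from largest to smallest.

Circular molecule, 3 cuts → 3 fragments:
  336 − 206 = 130 bp
  859 − 336 = 523 bp
  wrap: 1528 − 859 + 206 = 875 bp
Sorted largest to smallest: 875, 523, 130 bp.

875, 523, 130 bp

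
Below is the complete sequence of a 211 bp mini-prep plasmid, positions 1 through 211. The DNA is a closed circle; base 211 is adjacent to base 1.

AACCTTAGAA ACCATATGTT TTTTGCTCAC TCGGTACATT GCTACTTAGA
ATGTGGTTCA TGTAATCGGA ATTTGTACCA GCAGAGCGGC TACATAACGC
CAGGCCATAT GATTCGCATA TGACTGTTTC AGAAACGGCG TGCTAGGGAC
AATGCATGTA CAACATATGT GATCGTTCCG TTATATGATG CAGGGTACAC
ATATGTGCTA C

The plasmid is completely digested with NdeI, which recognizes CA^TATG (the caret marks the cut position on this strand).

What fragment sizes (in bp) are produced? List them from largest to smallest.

93, 47, 36, 24, 11 bp

NdeI sites (CATATG) start at positions 13, 106, 117, 164, 200.
NdeI cuts after base 2 of each site, so after positions 14, 107, 118, 165, 201.
Circular molecule, 5 cuts → 5 fragments:
  15–107 → 93 bp
  108–118 → 11 bp
  119–165 → 47 bp
  166–201 → 36 bp
  202–211 then 1–14 → 10 + 14 = 24 bp
Sorted largest to smallest: 93, 47, 36, 24, 11 bp.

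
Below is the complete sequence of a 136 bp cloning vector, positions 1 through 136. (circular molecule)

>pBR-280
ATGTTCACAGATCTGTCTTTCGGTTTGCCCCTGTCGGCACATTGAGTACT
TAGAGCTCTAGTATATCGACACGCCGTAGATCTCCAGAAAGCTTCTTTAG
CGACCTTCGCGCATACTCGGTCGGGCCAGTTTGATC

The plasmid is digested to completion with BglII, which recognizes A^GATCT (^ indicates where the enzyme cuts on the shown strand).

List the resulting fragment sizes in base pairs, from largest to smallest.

BglII sites (AGATCT) start at positions 9, 78.
BglII cuts after the first base of each site, so after positions 9, 78.
Circular molecule, 2 cuts → 2 fragments:
  10–78 → 69 bp
  79–136 then 1–9 → 58 + 9 = 67 bp
Sorted largest to smallest: 69, 67 bp.

69, 67 bp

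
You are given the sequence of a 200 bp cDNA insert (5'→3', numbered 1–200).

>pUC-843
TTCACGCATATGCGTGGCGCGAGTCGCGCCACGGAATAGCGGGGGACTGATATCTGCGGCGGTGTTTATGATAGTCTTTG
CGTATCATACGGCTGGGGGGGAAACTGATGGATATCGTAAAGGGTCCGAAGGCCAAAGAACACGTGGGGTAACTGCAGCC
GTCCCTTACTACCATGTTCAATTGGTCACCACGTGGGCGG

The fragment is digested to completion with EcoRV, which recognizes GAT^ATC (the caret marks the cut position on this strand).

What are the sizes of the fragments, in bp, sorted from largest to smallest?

EcoRV sites (GATATC) start at positions 49, 111.
EcoRV cuts after base 3 of each site, so after positions 51, 113.
Linear molecule, 2 cuts → 3 fragments:
  1–51 → 51 bp
  52–113 → 62 bp
  114–200 → 87 bp
Sorted largest to smallest: 87, 62, 51 bp.

87, 62, 51 bp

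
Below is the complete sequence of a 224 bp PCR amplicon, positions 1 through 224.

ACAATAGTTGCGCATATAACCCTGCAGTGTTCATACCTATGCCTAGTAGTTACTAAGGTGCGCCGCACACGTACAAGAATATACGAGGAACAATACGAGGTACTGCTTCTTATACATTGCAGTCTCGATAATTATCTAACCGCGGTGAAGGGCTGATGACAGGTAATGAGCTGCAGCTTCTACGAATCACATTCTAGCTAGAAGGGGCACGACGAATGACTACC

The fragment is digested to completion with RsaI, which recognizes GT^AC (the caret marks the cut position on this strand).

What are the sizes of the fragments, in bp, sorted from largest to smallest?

123, 72, 29 bp

RsaI sites (GTAC) start at positions 71, 100.
RsaI cuts after base 2 of each site, so after positions 72, 101.
Linear molecule, 2 cuts → 3 fragments:
  1–72 → 72 bp
  73–101 → 29 bp
  102–224 → 123 bp
Sorted largest to smallest: 123, 72, 29 bp.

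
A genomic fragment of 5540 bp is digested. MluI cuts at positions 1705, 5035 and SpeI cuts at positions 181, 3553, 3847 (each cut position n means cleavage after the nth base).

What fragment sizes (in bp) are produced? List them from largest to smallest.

1848, 1524, 1188, 505, 294, 181 bp

Combined cut positions (sorted): 181, 1705, 3553, 3847, 5035.
Linear molecule, 5 cuts → 6 fragments:
  181 − 0 = 181 bp
  1705 − 181 = 1524 bp
  3553 − 1705 = 1848 bp
  3847 − 3553 = 294 bp
  5035 − 3847 = 1188 bp
  5540 − 5035 = 505 bp
Sorted largest to smallest: 1848, 1524, 1188, 505, 294, 181 bp.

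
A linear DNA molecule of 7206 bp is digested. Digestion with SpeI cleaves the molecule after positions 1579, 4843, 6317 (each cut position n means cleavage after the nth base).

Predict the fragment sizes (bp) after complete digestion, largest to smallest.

3264, 1579, 1474, 889 bp

Linear molecule, 3 cuts → 4 fragments:
  1579 − 0 = 1579 bp
  4843 − 1579 = 3264 bp
  6317 − 4843 = 1474 bp
  7206 − 6317 = 889 bp
Sorted largest to smallest: 3264, 1579, 1474, 889 bp.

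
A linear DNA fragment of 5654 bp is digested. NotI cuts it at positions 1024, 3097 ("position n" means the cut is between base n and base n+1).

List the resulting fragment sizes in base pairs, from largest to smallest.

2557, 2073, 1024 bp

Linear molecule, 2 cuts → 3 fragments:
  1024 − 0 = 1024 bp
  3097 − 1024 = 2073 bp
  5654 − 3097 = 2557 bp
Sorted largest to smallest: 2557, 2073, 1024 bp.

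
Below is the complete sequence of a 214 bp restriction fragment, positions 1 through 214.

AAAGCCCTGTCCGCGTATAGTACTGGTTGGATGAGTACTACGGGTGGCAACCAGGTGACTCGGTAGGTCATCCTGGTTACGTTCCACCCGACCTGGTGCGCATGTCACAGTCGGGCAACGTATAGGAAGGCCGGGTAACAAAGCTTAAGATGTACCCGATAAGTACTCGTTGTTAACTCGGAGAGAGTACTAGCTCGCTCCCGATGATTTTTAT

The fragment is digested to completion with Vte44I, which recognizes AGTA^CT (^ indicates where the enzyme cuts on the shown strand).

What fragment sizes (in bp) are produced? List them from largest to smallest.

128, 25, 24, 22, 15 bp

Vte44I sites (AGTACT) start at positions 19, 34, 162, 186.
Vte44I cuts after base 4 of each site, so after positions 22, 37, 165, 189.
Linear molecule, 4 cuts → 5 fragments:
  1–22 → 22 bp
  23–37 → 15 bp
  38–165 → 128 bp
  166–189 → 24 bp
  190–214 → 25 bp
Sorted largest to smallest: 128, 25, 24, 22, 15 bp.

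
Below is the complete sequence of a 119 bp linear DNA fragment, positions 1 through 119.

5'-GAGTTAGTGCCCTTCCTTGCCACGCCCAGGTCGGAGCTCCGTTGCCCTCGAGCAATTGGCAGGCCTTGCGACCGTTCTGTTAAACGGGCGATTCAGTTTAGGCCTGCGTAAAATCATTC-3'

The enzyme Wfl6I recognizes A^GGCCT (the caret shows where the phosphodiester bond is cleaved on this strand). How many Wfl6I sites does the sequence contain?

2

AGGCCT occurs starting at positions 61, 100.
Wfl6I cuts at 2 sites.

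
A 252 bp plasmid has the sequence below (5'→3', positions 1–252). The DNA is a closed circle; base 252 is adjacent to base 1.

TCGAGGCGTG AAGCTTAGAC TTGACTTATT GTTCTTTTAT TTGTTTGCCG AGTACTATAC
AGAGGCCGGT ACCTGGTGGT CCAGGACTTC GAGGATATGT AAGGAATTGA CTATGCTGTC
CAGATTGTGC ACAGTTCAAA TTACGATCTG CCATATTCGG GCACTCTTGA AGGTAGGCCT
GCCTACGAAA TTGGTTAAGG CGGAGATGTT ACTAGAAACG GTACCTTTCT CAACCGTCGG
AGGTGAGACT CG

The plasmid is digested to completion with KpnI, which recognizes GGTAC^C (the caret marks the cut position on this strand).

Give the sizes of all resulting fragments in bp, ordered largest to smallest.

152, 100 bp

KpnI sites (GGTACC) start at positions 68, 220.
KpnI cuts after base 5 of each site (before the last base), so after positions 72, 224.
Circular molecule, 2 cuts → 2 fragments:
  73–224 → 152 bp
  225–252 then 1–72 → 28 + 72 = 100 bp
Sorted largest to smallest: 152, 100 bp.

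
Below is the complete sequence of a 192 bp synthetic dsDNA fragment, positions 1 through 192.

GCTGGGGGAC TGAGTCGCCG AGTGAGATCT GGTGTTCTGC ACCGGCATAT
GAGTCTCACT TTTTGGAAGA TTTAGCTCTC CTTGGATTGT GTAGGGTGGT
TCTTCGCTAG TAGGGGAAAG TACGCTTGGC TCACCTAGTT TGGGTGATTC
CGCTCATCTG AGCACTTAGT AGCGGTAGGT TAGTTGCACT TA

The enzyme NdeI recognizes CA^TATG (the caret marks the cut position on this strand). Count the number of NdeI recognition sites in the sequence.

CATATG occurs starting at position 46.
NdeI cuts at 1 site.

1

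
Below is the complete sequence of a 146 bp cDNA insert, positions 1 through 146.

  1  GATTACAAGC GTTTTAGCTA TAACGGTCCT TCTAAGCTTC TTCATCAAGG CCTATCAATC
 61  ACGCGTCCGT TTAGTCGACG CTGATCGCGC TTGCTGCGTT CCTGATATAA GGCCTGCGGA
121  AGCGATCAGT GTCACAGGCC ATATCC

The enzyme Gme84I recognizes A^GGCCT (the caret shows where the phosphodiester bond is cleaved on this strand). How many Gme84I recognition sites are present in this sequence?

2

AGGCCT occurs starting at positions 48, 110.
Gme84I cuts at 2 sites.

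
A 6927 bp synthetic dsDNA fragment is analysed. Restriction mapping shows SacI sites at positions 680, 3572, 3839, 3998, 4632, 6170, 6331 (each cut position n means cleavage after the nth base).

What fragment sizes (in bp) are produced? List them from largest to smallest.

Linear molecule, 7 cuts → 8 fragments:
  680 − 0 = 680 bp
  3572 − 680 = 2892 bp
  3839 − 3572 = 267 bp
  3998 − 3839 = 159 bp
  4632 − 3998 = 634 bp
  6170 − 4632 = 1538 bp
  6331 − 6170 = 161 bp
  6927 − 6331 = 596 bp
Sorted largest to smallest: 2892, 1538, 680, 634, 596, 267, 161, 159 bp.

2892, 1538, 680, 634, 596, 267, 161, 159 bp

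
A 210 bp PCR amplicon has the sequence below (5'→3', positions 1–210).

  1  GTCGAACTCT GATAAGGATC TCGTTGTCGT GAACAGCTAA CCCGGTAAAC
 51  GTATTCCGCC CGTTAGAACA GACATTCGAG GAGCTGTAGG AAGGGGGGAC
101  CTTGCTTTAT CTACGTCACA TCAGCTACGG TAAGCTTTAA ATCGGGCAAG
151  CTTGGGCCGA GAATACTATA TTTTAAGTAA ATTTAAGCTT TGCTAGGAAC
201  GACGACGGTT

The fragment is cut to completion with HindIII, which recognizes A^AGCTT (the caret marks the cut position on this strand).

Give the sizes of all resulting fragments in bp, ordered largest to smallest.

132, 37, 25, 16 bp

HindIII sites (AAGCTT) start at positions 132, 148, 185.
HindIII cuts after the first base of each site, so after positions 132, 148, 185.
Linear molecule, 3 cuts → 4 fragments:
  1–132 → 132 bp
  133–148 → 16 bp
  149–185 → 37 bp
  186–210 → 25 bp
Sorted largest to smallest: 132, 37, 25, 16 bp.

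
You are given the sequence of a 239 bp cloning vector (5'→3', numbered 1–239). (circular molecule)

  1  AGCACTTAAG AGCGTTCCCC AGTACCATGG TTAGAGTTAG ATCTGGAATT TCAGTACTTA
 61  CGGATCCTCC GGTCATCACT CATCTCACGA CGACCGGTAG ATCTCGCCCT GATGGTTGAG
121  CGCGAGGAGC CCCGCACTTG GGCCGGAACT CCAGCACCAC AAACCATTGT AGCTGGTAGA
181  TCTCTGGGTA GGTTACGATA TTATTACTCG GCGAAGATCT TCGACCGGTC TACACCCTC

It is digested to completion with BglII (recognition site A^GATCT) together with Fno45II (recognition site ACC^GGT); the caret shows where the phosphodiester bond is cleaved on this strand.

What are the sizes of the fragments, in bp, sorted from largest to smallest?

BglII sites (AGATCT) start at positions 39, 99, 178, 215.
BglII cuts after the first base of each site, so after positions 39, 99, 178, 215.
Fno45II sites (ACCGGT) start at positions 93, 224.
Fno45II cuts after base 3 of each site, so after positions 95, 226.
Combined cut positions: 39, 95, 99, 178, 215, 226.
Circular molecule, 6 cuts → 6 fragments:
  40–95 → 56 bp
  96–99 → 4 bp
  100–178 → 79 bp
  179–215 → 37 bp
  216–226 → 11 bp
  227–239 then 1–39 → 13 + 39 = 52 bp
Sorted largest to smallest: 79, 56, 52, 37, 11, 4 bp.

79, 56, 52, 37, 11, 4 bp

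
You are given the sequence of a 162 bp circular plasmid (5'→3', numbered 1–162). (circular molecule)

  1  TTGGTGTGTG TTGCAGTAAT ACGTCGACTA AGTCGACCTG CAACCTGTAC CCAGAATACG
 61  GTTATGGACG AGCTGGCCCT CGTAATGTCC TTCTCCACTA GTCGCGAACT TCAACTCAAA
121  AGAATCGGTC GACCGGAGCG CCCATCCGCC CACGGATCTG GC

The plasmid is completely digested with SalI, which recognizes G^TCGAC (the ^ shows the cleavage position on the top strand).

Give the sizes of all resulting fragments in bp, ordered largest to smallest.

SalI sites (GTCGAC) start at positions 23, 32, 128.
SalI cuts after the first base of each site, so after positions 23, 32, 128.
Circular molecule, 3 cuts → 3 fragments:
  24–32 → 9 bp
  33–128 → 96 bp
  129–162 then 1–23 → 34 + 23 = 57 bp
Sorted largest to smallest: 96, 57, 9 bp.

96, 57, 9 bp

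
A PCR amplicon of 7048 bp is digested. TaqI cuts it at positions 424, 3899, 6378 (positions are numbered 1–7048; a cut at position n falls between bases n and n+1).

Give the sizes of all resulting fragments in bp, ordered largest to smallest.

Linear molecule, 3 cuts → 4 fragments:
  424 − 0 = 424 bp
  3899 − 424 = 3475 bp
  6378 − 3899 = 2479 bp
  7048 − 6378 = 670 bp
Sorted largest to smallest: 3475, 2479, 670, 424 bp.

3475, 2479, 670, 424 bp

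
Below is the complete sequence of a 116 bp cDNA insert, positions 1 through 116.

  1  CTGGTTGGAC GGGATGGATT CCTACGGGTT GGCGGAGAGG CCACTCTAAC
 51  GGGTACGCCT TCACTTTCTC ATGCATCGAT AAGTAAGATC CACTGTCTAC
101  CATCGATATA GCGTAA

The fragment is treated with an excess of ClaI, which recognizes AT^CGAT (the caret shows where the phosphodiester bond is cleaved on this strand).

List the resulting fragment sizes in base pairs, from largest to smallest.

76, 27, 13 bp

ClaI sites (ATCGAT) start at positions 75, 102.
ClaI cuts after base 2 of each site, so after positions 76, 103.
Linear molecule, 2 cuts → 3 fragments:
  1–76 → 76 bp
  77–103 → 27 bp
  104–116 → 13 bp
Sorted largest to smallest: 76, 27, 13 bp.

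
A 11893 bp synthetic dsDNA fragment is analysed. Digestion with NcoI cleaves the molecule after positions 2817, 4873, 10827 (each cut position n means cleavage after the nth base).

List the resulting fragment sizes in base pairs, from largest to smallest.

5954, 2817, 2056, 1066 bp

Linear molecule, 3 cuts → 4 fragments:
  2817 − 0 = 2817 bp
  4873 − 2817 = 2056 bp
  10827 − 4873 = 5954 bp
  11893 − 10827 = 1066 bp
Sorted largest to smallest: 5954, 2817, 2056, 1066 bp.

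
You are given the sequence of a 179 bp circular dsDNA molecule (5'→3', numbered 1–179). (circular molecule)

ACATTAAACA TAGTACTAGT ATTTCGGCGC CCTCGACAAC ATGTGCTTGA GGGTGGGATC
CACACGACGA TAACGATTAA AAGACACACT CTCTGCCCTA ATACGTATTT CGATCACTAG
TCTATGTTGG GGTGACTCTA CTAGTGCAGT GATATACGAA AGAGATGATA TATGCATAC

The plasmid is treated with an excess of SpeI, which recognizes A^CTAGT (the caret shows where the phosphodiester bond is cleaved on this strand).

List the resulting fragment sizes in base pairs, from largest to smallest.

SpeI sites (ACTAGT) start at positions 15, 116, 140.
SpeI cuts after the first base of each site, so after positions 15, 116, 140.
Circular molecule, 3 cuts → 3 fragments:
  16–116 → 101 bp
  117–140 → 24 bp
  141–179 then 1–15 → 39 + 15 = 54 bp
Sorted largest to smallest: 101, 54, 24 bp.

101, 54, 24 bp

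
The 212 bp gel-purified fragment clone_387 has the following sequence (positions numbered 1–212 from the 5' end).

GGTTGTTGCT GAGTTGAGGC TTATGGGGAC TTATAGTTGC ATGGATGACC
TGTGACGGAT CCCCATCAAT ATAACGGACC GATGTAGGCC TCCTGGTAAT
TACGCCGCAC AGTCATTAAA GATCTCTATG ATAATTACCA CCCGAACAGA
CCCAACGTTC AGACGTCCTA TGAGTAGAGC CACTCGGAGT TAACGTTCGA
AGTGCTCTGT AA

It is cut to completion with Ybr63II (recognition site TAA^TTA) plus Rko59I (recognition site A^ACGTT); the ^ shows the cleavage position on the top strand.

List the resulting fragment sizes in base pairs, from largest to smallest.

Ybr63II sites (TAATTA) start at positions 97, 132.
Ybr63II cuts after base 3 of each site, so after positions 99, 134.
Rko59I sites (AACGTT) start at positions 154, 192.
Rko59I cuts after the first base of each site, so after positions 154, 192.
Combined cut positions: 99, 134, 154, 192.
Linear molecule, 4 cuts → 5 fragments:
  1–99 → 99 bp
  100–134 → 35 bp
  135–154 → 20 bp
  155–192 → 38 bp
  193–212 → 20 bp
Sorted largest to smallest: 99, 38, 35, 20, 20 bp.

99, 38, 35, 20, 20 bp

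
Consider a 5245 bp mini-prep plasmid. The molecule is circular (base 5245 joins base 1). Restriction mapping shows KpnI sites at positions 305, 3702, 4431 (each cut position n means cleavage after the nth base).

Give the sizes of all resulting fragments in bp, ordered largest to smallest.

3397, 1119, 729 bp

Circular molecule, 3 cuts → 3 fragments:
  3702 − 305 = 3397 bp
  4431 − 3702 = 729 bp
  wrap: 5245 − 4431 + 305 = 1119 bp
Sorted largest to smallest: 3397, 1119, 729 bp.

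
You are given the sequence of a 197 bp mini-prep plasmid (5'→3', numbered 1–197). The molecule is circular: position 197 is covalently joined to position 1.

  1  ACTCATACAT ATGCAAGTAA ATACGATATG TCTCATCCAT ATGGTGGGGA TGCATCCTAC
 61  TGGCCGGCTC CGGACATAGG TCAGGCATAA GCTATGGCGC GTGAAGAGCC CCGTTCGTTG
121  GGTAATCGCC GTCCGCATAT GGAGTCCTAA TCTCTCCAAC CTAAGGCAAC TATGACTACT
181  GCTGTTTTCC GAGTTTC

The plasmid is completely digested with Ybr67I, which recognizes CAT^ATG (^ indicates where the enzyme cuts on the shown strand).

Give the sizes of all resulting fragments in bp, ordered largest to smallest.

Ybr67I sites (CATATG) start at positions 8, 38, 136.
Ybr67I cuts after base 3 of each site, so after positions 10, 40, 138.
Circular molecule, 3 cuts → 3 fragments:
  11–40 → 30 bp
  41–138 → 98 bp
  139–197 then 1–10 → 59 + 10 = 69 bp
Sorted largest to smallest: 98, 69, 30 bp.

98, 69, 30 bp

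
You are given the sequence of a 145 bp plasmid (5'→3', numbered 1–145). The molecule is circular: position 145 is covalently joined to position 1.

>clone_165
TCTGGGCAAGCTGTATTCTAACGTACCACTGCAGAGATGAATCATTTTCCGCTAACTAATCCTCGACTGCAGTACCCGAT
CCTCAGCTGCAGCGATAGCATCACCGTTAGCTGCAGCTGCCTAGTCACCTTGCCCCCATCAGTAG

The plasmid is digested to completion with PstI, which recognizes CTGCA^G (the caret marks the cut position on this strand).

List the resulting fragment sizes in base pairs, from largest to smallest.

63, 38, 24, 20 bp

PstI sites (CTGCAG) start at positions 29, 67, 87, 111.
PstI cuts after base 5 of each site (before the last base), so after positions 33, 71, 91, 115.
Circular molecule, 4 cuts → 4 fragments:
  34–71 → 38 bp
  72–91 → 20 bp
  92–115 → 24 bp
  116–145 then 1–33 → 30 + 33 = 63 bp
Sorted largest to smallest: 63, 38, 24, 20 bp.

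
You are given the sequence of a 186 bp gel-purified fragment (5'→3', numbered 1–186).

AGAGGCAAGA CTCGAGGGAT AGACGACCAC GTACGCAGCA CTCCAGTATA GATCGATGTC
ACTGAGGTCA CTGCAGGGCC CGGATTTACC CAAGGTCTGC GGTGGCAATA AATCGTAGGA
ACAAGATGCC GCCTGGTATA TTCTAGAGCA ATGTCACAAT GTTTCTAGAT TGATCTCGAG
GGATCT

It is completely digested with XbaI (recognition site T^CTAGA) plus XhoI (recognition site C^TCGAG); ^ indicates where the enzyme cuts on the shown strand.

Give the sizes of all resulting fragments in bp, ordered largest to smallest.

XbaI sites (TCTAGA) start at positions 142, 164.
XbaI cuts after the first base of each site, so after positions 142, 164.
XhoI sites (CTCGAG) start at positions 11, 175.
XhoI cuts after the first base of each site, so after positions 11, 175.
Combined cut positions: 11, 142, 164, 175.
Linear molecule, 4 cuts → 5 fragments:
  1–11 → 11 bp
  12–142 → 131 bp
  143–164 → 22 bp
  165–175 → 11 bp
  176–186 → 11 bp
Sorted largest to smallest: 131, 22, 11, 11, 11 bp.

131, 22, 11, 11, 11 bp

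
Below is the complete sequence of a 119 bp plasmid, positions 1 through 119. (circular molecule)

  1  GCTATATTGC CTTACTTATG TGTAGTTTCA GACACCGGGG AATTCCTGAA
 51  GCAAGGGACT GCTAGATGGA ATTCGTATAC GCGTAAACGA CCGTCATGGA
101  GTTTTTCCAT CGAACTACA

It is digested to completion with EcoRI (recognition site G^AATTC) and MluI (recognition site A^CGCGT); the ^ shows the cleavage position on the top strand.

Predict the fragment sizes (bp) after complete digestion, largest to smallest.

80, 29, 10 bp

EcoRI sites (GAATTC) start at positions 40, 69.
EcoRI cuts after the first base of each site, so after positions 40, 69.
The MluI site (ACGCGT) starts at position 79.
MluI cuts after the first base of each site, so after position 79.
Combined cut positions: 40, 69, 79.
Circular molecule, 3 cuts → 3 fragments:
  41–69 → 29 bp
  70–79 → 10 bp
  80–119 then 1–40 → 40 + 40 = 80 bp
Sorted largest to smallest: 80, 29, 10 bp.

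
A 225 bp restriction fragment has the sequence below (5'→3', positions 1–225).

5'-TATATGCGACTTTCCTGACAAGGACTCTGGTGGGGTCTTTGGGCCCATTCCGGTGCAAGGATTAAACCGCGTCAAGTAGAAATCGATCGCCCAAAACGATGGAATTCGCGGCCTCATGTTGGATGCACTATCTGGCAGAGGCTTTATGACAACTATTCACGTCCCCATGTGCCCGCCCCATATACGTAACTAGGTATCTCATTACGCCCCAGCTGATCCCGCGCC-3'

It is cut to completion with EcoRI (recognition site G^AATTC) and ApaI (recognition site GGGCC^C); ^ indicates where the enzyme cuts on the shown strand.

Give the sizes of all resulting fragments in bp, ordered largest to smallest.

123, 57, 45 bp

The EcoRI site (GAATTC) starts at position 102.
EcoRI cuts after the first base of each site, so after position 102.
The ApaI site (GGGCCC) starts at position 41.
ApaI cuts after base 5 of each site (before the last base), so after position 45.
Combined cut positions: 45, 102.
Linear molecule, 2 cuts → 3 fragments:
  1–45 → 45 bp
  46–102 → 57 bp
  103–225 → 123 bp
Sorted largest to smallest: 123, 57, 45 bp.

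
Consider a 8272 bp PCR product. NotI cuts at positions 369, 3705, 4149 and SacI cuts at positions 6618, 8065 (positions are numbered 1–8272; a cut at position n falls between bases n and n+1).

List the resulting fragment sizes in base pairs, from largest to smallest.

3336, 2469, 1447, 444, 369, 207 bp

Combined cut positions (sorted): 369, 3705, 4149, 6618, 8065.
Linear molecule, 5 cuts → 6 fragments:
  369 − 0 = 369 bp
  3705 − 369 = 3336 bp
  4149 − 3705 = 444 bp
  6618 − 4149 = 2469 bp
  8065 − 6618 = 1447 bp
  8272 − 8065 = 207 bp
Sorted largest to smallest: 3336, 2469, 1447, 444, 369, 207 bp.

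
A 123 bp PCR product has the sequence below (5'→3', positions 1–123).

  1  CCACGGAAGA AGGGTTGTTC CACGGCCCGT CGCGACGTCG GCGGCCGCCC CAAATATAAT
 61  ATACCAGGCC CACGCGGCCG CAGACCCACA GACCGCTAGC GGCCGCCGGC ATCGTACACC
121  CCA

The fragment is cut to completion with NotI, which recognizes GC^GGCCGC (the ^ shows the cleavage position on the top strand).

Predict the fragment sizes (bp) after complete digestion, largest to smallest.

NotI sites (GCGGCCGC) start at positions 41, 74, 99.
NotI cuts after base 2 of each site, so after positions 42, 75, 100.
Linear molecule, 3 cuts → 4 fragments:
  1–42 → 42 bp
  43–75 → 33 bp
  76–100 → 25 bp
  101–123 → 23 bp
Sorted largest to smallest: 42, 33, 25, 23 bp.

42, 33, 25, 23 bp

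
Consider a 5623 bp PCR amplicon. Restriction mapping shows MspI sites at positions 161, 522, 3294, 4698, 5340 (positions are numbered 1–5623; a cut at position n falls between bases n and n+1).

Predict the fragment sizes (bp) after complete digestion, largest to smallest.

Linear molecule, 5 cuts → 6 fragments:
  161 − 0 = 161 bp
  522 − 161 = 361 bp
  3294 − 522 = 2772 bp
  4698 − 3294 = 1404 bp
  5340 − 4698 = 642 bp
  5623 − 5340 = 283 bp
Sorted largest to smallest: 2772, 1404, 642, 361, 283, 161 bp.

2772, 1404, 642, 361, 283, 161 bp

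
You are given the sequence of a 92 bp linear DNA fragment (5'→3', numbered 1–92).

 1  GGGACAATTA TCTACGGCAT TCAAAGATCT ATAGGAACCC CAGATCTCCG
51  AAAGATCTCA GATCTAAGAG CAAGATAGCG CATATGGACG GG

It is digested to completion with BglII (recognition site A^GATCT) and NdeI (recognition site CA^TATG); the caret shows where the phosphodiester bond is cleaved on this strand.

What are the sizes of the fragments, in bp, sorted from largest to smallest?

25, 22, 17, 11, 10, 7 bp

BglII sites (AGATCT) start at positions 25, 42, 53, 60.
BglII cuts after the first base of each site, so after positions 25, 42, 53, 60.
The NdeI site (CATATG) starts at position 81.
NdeI cuts after base 2 of each site, so after position 82.
Combined cut positions: 25, 42, 53, 60, 82.
Linear molecule, 5 cuts → 6 fragments:
  1–25 → 25 bp
  26–42 → 17 bp
  43–53 → 11 bp
  54–60 → 7 bp
  61–82 → 22 bp
  83–92 → 10 bp
Sorted largest to smallest: 25, 22, 17, 11, 10, 7 bp.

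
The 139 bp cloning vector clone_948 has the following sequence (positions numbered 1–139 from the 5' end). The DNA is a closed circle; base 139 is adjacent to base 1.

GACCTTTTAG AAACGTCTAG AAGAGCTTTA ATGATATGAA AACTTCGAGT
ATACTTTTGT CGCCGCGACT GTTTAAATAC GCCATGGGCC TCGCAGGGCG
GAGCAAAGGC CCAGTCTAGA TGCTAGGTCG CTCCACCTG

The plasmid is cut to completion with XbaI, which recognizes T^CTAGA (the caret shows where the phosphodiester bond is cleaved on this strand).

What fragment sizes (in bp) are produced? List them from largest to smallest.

XbaI sites (TCTAGA) start at positions 16, 115.
XbaI cuts after the first base of each site, so after positions 16, 115.
Circular molecule, 2 cuts → 2 fragments:
  17–115 → 99 bp
  116–139 then 1–16 → 24 + 16 = 40 bp
Sorted largest to smallest: 99, 40 bp.

99, 40 bp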